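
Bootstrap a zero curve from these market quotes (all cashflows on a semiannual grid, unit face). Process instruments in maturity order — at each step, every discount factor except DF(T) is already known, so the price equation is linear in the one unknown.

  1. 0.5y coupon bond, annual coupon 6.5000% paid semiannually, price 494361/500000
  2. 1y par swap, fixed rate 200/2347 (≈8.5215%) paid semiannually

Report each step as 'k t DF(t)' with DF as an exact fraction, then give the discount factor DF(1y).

1 1/2 1197/1250
2 1 23/25
DF(1y) = 23/25 ≈ 0.920000

step 1 [0.5y] bond c/2=13/400: DF=(494361/500000 − 13/400·(0))/(1+13/400) = 1197/1250 ≈ 0.957600
step 2 [1y] swap r/2=100/2347: DF=(1 − 100/2347·(0.957600))/(1+100/2347) = 23/25 ≈ 0.920000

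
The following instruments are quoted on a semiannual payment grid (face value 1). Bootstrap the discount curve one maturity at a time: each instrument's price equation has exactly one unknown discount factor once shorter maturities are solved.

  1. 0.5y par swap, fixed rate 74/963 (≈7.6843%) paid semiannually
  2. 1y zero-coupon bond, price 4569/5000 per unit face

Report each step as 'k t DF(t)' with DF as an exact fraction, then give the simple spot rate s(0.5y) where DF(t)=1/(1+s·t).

1 1/2 963/1000
2 1 4569/5000
s(0.5y) = (1/(963/1000) − 1)/(1/2) = 74/963 ≈ 7.6843%

step 1 [0.5y] swap r/2=37/963: DF=(1 − 37/963·(0))/(1+37/963) = 963/1000 ≈ 0.963000
step 2 [1y] zero: DF = P = 4569/5000 ≈ 0.913800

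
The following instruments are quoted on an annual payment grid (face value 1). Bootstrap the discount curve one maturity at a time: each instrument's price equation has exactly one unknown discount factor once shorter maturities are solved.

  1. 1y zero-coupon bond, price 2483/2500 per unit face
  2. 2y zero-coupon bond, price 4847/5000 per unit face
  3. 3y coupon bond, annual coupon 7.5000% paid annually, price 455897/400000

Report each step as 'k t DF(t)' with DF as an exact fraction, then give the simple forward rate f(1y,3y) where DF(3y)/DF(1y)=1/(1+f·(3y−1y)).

1 1 2483/2500
2 2 4847/5000
3 3 9233/10000
f(1y,3y) = ((2483/2500)/(9233/10000) − 1)/(2) = 699/18466 ≈ 3.7853%

step 1 [1y] zero: DF = P = 2483/2500 ≈ 0.993200
step 2 [2y] zero: DF = P = 4847/5000 ≈ 0.969400
step 3 [3y] bond c/1=3/40: DF=(455897/400000 − 3/40·(0.993200+0.969400))/(1+3/40) = 9233/10000 ≈ 0.923300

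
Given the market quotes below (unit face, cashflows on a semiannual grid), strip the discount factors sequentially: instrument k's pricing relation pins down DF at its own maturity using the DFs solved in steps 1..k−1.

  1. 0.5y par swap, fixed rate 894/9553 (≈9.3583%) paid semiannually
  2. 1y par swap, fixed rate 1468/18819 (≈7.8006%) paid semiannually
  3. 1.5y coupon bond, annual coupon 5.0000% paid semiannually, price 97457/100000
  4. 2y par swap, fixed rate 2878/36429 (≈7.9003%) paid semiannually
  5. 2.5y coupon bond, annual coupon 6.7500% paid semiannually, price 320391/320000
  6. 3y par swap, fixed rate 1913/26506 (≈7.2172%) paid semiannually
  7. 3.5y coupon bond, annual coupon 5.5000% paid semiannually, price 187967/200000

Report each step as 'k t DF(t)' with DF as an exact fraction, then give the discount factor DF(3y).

step 1 [0.5y] swap r/2=447/9553: DF=(1 − 447/9553·(0))/(1+447/9553) = 9553/10000 ≈ 0.955300
step 2 [1y] swap r/2=734/18819: DF=(1 − 734/18819·(0.955300))/(1+734/18819) = 4633/5000 ≈ 0.926600
step 3 [1.5y] bond c/2=1/40: DF=(97457/100000 − 1/40·(0.955300+0.926600))/(1+1/40) = 9049/10000 ≈ 0.904900
step 4 [2y] swap r/2=1439/36429: DF=(1 − 1439/36429·(0.955300+0.926600+0.904900))/(1+1439/36429) = 8561/10000 ≈ 0.856100
step 5 [2.5y] bond c/2=27/800: DF=(320391/320000 − 27/800·(0.955300+0.926600+0.904900+0.856100))/(1+27/800) = 531/625 ≈ 0.849600
step 6 [3y] swap r/2=1913/53012: DF=(1 − 1913/53012·(0.955300+0.926600+0.904900+0.856100+0.849600))/(1+1913/53012) = 8087/10000 ≈ 0.808700
step 7 [3.5y] bond c/2=11/400: DF=(187967/200000 − 11/400·(0.955300+0.926600+0.904900+0.856100+0.849600+0.808700))/(1+11/400) = 483/625 ≈ 0.772800

1 1/2 9553/10000
2 1 4633/5000
3 3/2 9049/10000
4 2 8561/10000
5 5/2 531/625
6 3 8087/10000
7 7/2 483/625
DF(3y) = 8087/10000 ≈ 0.808700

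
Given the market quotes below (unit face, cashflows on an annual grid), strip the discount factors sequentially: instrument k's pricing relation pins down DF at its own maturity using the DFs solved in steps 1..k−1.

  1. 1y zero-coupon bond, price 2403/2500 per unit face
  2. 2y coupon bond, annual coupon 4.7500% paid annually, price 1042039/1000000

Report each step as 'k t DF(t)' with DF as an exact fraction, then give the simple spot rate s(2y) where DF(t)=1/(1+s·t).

step 1 [1y] zero: DF = P = 2403/2500 ≈ 0.961200
step 2 [2y] bond c/1=19/400: DF=(1042039/1000000 − 19/400·(0.961200))/(1+19/400) = 1189/1250 ≈ 0.951200

1 1 2403/2500
2 2 1189/1250
s(2y) = (1/(1189/1250) − 1)/(2) = 61/2378 ≈ 2.5652%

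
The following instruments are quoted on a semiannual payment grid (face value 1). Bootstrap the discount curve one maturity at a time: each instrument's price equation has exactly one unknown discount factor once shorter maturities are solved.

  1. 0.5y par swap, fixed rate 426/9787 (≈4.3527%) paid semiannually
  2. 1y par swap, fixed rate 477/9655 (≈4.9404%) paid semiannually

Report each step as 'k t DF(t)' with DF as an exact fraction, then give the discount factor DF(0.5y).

step 1 [0.5y] swap r/2=213/9787: DF=(1 − 213/9787·(0))/(1+213/9787) = 9787/10000 ≈ 0.978700
step 2 [1y] swap r/2=477/19310: DF=(1 − 477/19310·(0.978700))/(1+477/19310) = 9523/10000 ≈ 0.952300

1 1/2 9787/10000
2 1 9523/10000
DF(0.5y) = 9787/10000 ≈ 0.978700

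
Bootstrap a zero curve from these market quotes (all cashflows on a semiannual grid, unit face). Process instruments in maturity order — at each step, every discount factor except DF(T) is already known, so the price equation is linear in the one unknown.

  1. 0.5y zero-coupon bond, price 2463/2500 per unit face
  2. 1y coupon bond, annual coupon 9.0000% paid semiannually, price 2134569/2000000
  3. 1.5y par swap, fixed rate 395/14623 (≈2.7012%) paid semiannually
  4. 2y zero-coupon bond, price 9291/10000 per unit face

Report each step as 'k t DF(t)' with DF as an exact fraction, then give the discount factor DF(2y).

step 1 [0.5y] zero: DF = P = 2463/2500 ≈ 0.985200
step 2 [1y] bond c/2=9/200: DF=(2134569/2000000 − 9/200·(0.985200))/(1+9/200) = 9789/10000 ≈ 0.978900
step 3 [1.5y] swap r/2=395/29246: DF=(1 − 395/29246·(0.985200+0.978900))/(1+395/29246) = 1921/2000 ≈ 0.960500
step 4 [2y] zero: DF = P = 9291/10000 ≈ 0.929100

1 1/2 2463/2500
2 1 9789/10000
3 3/2 1921/2000
4 2 9291/10000
DF(2y) = 9291/10000 ≈ 0.929100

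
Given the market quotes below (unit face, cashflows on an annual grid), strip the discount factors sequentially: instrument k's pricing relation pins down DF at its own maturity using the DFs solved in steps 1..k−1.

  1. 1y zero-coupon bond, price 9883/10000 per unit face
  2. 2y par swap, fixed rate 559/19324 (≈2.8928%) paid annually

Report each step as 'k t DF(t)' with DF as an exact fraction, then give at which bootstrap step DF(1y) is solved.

step 1 [1y] zero: DF = P = 9883/10000 ≈ 0.988300
step 2 [2y] swap r/1=559/19324: DF=(1 − 559/19324·(0.988300))/(1+559/19324) = 9441/10000 ≈ 0.944100

1 1 9883/10000
2 2 9441/10000
DF(1y) is solved at step 1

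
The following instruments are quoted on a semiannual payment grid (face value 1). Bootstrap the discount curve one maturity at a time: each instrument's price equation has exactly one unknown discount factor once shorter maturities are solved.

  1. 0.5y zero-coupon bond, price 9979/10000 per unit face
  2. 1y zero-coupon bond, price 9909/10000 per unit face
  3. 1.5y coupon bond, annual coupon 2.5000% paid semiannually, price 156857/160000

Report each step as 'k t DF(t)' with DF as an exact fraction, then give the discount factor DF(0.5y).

1 1/2 9979/10000
2 1 9909/10000
3 3/2 9437/10000
DF(0.5y) = 9979/10000 ≈ 0.997900

step 1 [0.5y] zero: DF = P = 9979/10000 ≈ 0.997900
step 2 [1y] zero: DF = P = 9909/10000 ≈ 0.990900
step 3 [1.5y] bond c/2=1/80: DF=(156857/160000 − 1/80·(0.997900+0.990900))/(1+1/80) = 9437/10000 ≈ 0.943700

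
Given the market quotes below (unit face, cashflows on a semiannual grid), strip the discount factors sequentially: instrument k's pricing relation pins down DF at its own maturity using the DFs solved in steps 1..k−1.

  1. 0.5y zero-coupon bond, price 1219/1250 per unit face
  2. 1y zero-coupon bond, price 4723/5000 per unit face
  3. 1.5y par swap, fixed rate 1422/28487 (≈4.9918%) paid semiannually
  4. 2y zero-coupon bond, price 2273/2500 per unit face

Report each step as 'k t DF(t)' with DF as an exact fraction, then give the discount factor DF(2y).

step 1 [0.5y] zero: DF = P = 1219/1250 ≈ 0.975200
step 2 [1y] zero: DF = P = 4723/5000 ≈ 0.944600
step 3 [1.5y] swap r/2=711/28487: DF=(1 − 711/28487·(0.975200+0.944600))/(1+711/28487) = 9289/10000 ≈ 0.928900
step 4 [2y] zero: DF = P = 2273/2500 ≈ 0.909200

1 1/2 1219/1250
2 1 4723/5000
3 3/2 9289/10000
4 2 2273/2500
DF(2y) = 2273/2500 ≈ 0.909200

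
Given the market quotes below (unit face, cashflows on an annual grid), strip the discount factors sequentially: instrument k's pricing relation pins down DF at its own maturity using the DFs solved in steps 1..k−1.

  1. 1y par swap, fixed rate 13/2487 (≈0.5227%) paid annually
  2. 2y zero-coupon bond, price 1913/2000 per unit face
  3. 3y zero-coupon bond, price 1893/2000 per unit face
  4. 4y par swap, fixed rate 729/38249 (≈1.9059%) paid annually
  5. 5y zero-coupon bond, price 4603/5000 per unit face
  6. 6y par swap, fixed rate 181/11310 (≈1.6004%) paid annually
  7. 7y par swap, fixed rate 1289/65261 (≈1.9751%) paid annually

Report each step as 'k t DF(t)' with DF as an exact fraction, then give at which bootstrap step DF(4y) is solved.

step 1 [1y] swap r/1=13/2487: DF=(1 − 13/2487·(0))/(1+13/2487) = 2487/2500 ≈ 0.994800
step 2 [2y] zero: DF = P = 1913/2000 ≈ 0.956500
step 3 [3y] zero: DF = P = 1893/2000 ≈ 0.946500
step 4 [4y] swap r/1=729/38249: DF=(1 − 729/38249·(0.994800+0.956500+0.946500))/(1+729/38249) = 9271/10000 ≈ 0.927100
step 5 [5y] zero: DF = P = 4603/5000 ≈ 0.920600
step 6 [6y] swap r/1=181/11310: DF=(1 − 181/11310·(0.994800+0.956500+0.946500+0.927100+0.920600))/(1+181/11310) = 1819/2000 ≈ 0.909500
step 7 [7y] swap r/1=1289/65261: DF=(1 − 1289/65261·(0.994800+0.956500+0.946500+0.927100+0.920600+0.909500))/(1+1289/65261) = 8711/10000 ≈ 0.871100

1 1 2487/2500
2 2 1913/2000
3 3 1893/2000
4 4 9271/10000
5 5 4603/5000
6 6 1819/2000
7 7 8711/10000
DF(4y) is solved at step 4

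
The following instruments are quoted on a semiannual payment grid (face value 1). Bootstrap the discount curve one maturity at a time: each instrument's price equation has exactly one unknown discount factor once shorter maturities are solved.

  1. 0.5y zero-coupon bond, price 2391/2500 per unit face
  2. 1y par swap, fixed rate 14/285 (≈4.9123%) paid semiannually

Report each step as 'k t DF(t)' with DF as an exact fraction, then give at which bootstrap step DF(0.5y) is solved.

step 1 [0.5y] zero: DF = P = 2391/2500 ≈ 0.956400
step 2 [1y] swap r/2=7/285: DF=(1 − 7/285·(0.956400))/(1+7/285) = 9531/10000 ≈ 0.953100

1 1/2 2391/2500
2 1 9531/10000
DF(0.5y) is solved at step 1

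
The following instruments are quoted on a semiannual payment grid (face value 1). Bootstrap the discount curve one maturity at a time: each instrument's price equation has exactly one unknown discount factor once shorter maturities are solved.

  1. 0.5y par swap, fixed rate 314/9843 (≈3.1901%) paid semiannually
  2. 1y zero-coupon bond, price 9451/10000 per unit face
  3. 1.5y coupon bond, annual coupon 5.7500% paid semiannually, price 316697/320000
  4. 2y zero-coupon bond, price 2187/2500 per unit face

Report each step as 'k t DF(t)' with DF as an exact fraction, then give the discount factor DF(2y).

1 1/2 9843/10000
2 1 9451/10000
3 3/2 9081/10000
4 2 2187/2500
DF(2y) = 2187/2500 ≈ 0.874800

step 1 [0.5y] swap r/2=157/9843: DF=(1 − 157/9843·(0))/(1+157/9843) = 9843/10000 ≈ 0.984300
step 2 [1y] zero: DF = P = 9451/10000 ≈ 0.945100
step 3 [1.5y] bond c/2=23/800: DF=(316697/320000 − 23/800·(0.984300+0.945100))/(1+23/800) = 9081/10000 ≈ 0.908100
step 4 [2y] zero: DF = P = 2187/2500 ≈ 0.874800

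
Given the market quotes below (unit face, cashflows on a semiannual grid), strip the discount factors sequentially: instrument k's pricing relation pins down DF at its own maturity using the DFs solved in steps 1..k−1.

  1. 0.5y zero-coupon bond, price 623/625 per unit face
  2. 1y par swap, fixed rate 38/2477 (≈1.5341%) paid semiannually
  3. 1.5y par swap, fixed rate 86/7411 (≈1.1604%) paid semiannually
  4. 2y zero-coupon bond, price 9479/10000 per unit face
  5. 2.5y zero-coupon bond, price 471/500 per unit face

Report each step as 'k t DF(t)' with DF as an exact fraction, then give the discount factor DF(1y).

step 1 [0.5y] zero: DF = P = 623/625 ≈ 0.996800
step 2 [1y] swap r/2=19/2477: DF=(1 − 19/2477·(0.996800))/(1+19/2477) = 1231/1250 ≈ 0.984800
step 3 [1.5y] swap r/2=43/7411: DF=(1 − 43/7411·(0.996800+0.984800))/(1+43/7411) = 2457/2500 ≈ 0.982800
step 4 [2y] zero: DF = P = 9479/10000 ≈ 0.947900
step 5 [2.5y] zero: DF = P = 471/500 ≈ 0.942000

1 1/2 623/625
2 1 1231/1250
3 3/2 2457/2500
4 2 9479/10000
5 5/2 471/500
DF(1y) = 1231/1250 ≈ 0.984800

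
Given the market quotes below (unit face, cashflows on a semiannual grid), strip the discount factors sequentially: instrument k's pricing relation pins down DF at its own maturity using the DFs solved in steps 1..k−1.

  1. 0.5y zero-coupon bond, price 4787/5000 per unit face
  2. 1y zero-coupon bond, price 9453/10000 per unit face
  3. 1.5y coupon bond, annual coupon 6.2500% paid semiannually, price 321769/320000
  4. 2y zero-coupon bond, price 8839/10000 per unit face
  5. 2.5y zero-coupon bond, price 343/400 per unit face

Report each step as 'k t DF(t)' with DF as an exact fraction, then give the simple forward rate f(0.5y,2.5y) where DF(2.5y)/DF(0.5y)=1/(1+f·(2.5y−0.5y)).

1 1/2 4787/5000
2 1 9453/10000
3 3/2 4587/5000
4 2 8839/10000
5 5/2 343/400
f(0.5y,2.5y) = ((4787/5000)/(343/400) − 1)/(2) = 999/17150 ≈ 5.8251%

step 1 [0.5y] zero: DF = P = 4787/5000 ≈ 0.957400
step 2 [1y] zero: DF = P = 9453/10000 ≈ 0.945300
step 3 [1.5y] bond c/2=1/32: DF=(321769/320000 − 1/32·(0.957400+0.945300))/(1+1/32) = 4587/5000 ≈ 0.917400
step 4 [2y] zero: DF = P = 8839/10000 ≈ 0.883900
step 5 [2.5y] zero: DF = P = 343/400 ≈ 0.857500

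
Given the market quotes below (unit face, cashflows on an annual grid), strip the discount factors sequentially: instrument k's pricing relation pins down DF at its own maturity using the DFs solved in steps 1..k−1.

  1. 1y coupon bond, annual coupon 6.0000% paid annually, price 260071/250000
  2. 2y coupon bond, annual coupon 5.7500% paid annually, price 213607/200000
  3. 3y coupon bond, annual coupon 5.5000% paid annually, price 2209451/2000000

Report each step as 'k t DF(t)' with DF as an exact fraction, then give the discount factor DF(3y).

1 1 4907/5000
2 2 4783/5000
3 3 9461/10000
DF(3y) = 9461/10000 ≈ 0.946100

step 1 [1y] bond c/1=3/50: DF=(260071/250000 − 3/50·(0))/(1+3/50) = 4907/5000 ≈ 0.981400
step 2 [2y] bond c/1=23/400: DF=(213607/200000 − 23/400·(0.981400))/(1+23/400) = 4783/5000 ≈ 0.956600
step 3 [3y] bond c/1=11/200: DF=(2209451/2000000 − 11/200·(0.981400+0.956600))/(1+11/200) = 9461/10000 ≈ 0.946100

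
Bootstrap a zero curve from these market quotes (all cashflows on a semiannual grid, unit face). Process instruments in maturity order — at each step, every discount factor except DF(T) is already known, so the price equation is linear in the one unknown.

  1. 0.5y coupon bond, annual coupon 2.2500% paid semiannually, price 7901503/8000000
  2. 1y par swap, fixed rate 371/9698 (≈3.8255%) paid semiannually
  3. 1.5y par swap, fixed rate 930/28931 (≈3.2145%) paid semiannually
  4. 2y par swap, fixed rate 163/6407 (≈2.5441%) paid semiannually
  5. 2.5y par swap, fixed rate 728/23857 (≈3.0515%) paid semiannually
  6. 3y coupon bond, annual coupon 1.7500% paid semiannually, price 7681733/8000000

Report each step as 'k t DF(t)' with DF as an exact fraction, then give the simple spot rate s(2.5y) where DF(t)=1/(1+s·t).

1 1/2 9767/10000
2 1 9629/10000
3 3/2 1907/2000
4 2 9511/10000
5 5/2 1159/1250
6 3 1821/2000
s(2.5y) = (1/(1159/1250) − 1)/(5/2) = 182/5795 ≈ 3.1406%

step 1 [0.5y] bond c/2=9/800: DF=(7901503/8000000 − 9/800·(0))/(1+9/800) = 9767/10000 ≈ 0.976700
step 2 [1y] swap r/2=371/19396: DF=(1 − 371/19396·(0.976700))/(1+371/19396) = 9629/10000 ≈ 0.962900
step 3 [1.5y] swap r/2=465/28931: DF=(1 − 465/28931·(0.976700+0.962900))/(1+465/28931) = 1907/2000 ≈ 0.953500
step 4 [2y] swap r/2=163/12814: DF=(1 − 163/12814·(0.976700+0.962900+0.953500))/(1+163/12814) = 9511/10000 ≈ 0.951100
step 5 [2.5y] swap r/2=364/23857: DF=(1 − 364/23857·(0.976700+0.962900+0.953500+0.951100))/(1+364/23857) = 1159/1250 ≈ 0.927200
step 6 [3y] bond c/2=7/800: DF=(7681733/8000000 − 7/800·(0.976700+0.962900+0.953500+0.951100+0.927200))/(1+7/800) = 1821/2000 ≈ 0.910500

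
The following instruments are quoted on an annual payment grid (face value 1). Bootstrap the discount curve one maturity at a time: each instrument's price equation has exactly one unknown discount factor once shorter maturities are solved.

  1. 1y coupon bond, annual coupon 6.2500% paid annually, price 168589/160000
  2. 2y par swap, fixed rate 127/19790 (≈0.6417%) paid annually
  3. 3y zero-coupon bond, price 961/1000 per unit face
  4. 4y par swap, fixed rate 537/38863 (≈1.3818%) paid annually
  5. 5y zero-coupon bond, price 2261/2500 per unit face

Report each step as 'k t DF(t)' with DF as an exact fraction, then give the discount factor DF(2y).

1 1 9917/10000
2 2 9873/10000
3 3 961/1000
4 4 9463/10000
5 5 2261/2500
DF(2y) = 9873/10000 ≈ 0.987300

step 1 [1y] bond c/1=1/16: DF=(168589/160000 − 1/16·(0))/(1+1/16) = 9917/10000 ≈ 0.991700
step 2 [2y] swap r/1=127/19790: DF=(1 − 127/19790·(0.991700))/(1+127/19790) = 9873/10000 ≈ 0.987300
step 3 [3y] zero: DF = P = 961/1000 ≈ 0.961000
step 4 [4y] swap r/1=537/38863: DF=(1 − 537/38863·(0.991700+0.987300+0.961000))/(1+537/38863) = 9463/10000 ≈ 0.946300
step 5 [5y] zero: DF = P = 2261/2500 ≈ 0.904400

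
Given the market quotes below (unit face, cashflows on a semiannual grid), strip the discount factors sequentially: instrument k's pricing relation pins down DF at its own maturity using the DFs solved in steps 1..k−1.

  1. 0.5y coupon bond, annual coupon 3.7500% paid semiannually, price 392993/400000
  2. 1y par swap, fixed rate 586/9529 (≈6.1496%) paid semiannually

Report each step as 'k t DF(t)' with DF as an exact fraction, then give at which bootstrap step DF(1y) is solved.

step 1 [0.5y] bond c/2=3/160: DF=(392993/400000 − 3/160·(0))/(1+3/160) = 2411/2500 ≈ 0.964400
step 2 [1y] swap r/2=293/9529: DF=(1 − 293/9529·(0.964400))/(1+293/9529) = 4707/5000 ≈ 0.941400

1 1/2 2411/2500
2 1 4707/5000
DF(1y) is solved at step 2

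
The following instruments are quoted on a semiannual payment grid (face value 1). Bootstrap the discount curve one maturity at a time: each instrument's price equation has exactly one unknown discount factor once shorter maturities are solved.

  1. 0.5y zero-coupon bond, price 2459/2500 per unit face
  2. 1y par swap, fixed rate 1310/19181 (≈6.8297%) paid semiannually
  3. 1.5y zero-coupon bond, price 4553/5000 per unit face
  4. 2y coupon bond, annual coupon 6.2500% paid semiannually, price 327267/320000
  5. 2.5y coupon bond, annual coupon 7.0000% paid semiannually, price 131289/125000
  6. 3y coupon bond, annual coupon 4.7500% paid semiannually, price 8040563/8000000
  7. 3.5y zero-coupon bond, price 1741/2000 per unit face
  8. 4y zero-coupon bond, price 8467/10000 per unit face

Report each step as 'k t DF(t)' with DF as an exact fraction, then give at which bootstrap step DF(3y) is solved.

step 1 [0.5y] zero: DF = P = 2459/2500 ≈ 0.983600
step 2 [1y] swap r/2=655/19181: DF=(1 − 655/19181·(0.983600))/(1+655/19181) = 1869/2000 ≈ 0.934500
step 3 [1.5y] zero: DF = P = 4553/5000 ≈ 0.910600
step 4 [2y] bond c/2=1/32: DF=(327267/320000 − 1/32·(0.983600+0.934500+0.910600))/(1+1/32) = 453/500 ≈ 0.906000
step 5 [2.5y] bond c/2=7/200: DF=(131289/125000 − 7/200·(0.983600+0.934500+0.910600+0.906000))/(1+7/200) = 1777/2000 ≈ 0.888500
step 6 [3y] bond c/2=19/800: DF=(8040563/8000000 − 19/800·(0.983600+0.934500+0.910600+0.906000+0.888500))/(1+19/800) = 1749/2000 ≈ 0.874500
step 7 [3.5y] zero: DF = P = 1741/2000 ≈ 0.870500
step 8 [4y] zero: DF = P = 8467/10000 ≈ 0.846700

1 1/2 2459/2500
2 1 1869/2000
3 3/2 4553/5000
4 2 453/500
5 5/2 1777/2000
6 3 1749/2000
7 7/2 1741/2000
8 4 8467/10000
DF(3y) is solved at step 6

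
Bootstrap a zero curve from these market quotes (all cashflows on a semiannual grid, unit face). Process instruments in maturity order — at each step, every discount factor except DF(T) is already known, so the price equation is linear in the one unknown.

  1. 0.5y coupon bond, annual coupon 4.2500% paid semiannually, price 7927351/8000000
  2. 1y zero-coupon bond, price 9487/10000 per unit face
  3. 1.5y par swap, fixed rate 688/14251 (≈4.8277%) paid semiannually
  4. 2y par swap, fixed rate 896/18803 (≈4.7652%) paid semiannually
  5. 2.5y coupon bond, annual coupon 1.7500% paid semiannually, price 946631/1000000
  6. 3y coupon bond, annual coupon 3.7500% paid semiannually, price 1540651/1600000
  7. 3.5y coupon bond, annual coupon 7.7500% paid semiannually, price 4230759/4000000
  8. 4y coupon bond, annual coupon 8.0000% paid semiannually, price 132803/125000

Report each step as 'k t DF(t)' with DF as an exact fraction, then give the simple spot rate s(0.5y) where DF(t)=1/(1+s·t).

step 1 [0.5y] bond c/2=17/800: DF=(7927351/8000000 − 17/800·(0))/(1+17/800) = 9703/10000 ≈ 0.970300
step 2 [1y] zero: DF = P = 9487/10000 ≈ 0.948700
step 3 [1.5y] swap r/2=344/14251: DF=(1 − 344/14251·(0.970300+0.948700))/(1+344/14251) = 582/625 ≈ 0.931200
step 4 [2y] swap r/2=448/18803: DF=(1 − 448/18803·(0.970300+0.948700+0.931200))/(1+448/18803) = 569/625 ≈ 0.910400
step 5 [2.5y] bond c/2=7/800: DF=(946631/1000000 − 7/800·(0.970300+0.948700+0.931200+0.910400))/(1+7/800) = 4529/5000 ≈ 0.905800
step 6 [3y] bond c/2=3/160: DF=(1540651/1600000 − 3/160·(0.970300+0.948700+0.931200+0.910400+0.905800))/(1+3/160) = 8593/10000 ≈ 0.859300
step 7 [3.5y] bond c/2=31/800: DF=(4230759/4000000 − 31/800·(0.970300+0.948700+0.931200+0.910400+0.905800+0.859300))/(1+31/800) = 8121/10000 ≈ 0.812100
step 8 [4y] bond c/2=1/25: DF=(132803/125000 − 1/25·(0.970300+0.948700+0.931200+0.910400+0.905800+0.859300+0.812100))/(1+1/25) = 3889/5000 ≈ 0.777800

1 1/2 9703/10000
2 1 9487/10000
3 3/2 582/625
4 2 569/625
5 5/2 4529/5000
6 3 8593/10000
7 7/2 8121/10000
8 4 3889/5000
s(0.5y) = (1/(9703/10000) − 1)/(1/2) = 594/9703 ≈ 6.1218%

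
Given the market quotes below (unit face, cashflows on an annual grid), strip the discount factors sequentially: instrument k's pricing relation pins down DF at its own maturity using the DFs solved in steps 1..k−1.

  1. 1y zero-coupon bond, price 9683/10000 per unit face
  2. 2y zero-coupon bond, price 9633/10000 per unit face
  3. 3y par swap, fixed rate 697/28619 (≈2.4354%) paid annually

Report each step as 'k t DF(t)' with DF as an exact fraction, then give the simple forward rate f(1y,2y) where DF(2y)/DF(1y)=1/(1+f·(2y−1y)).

step 1 [1y] zero: DF = P = 9683/10000 ≈ 0.968300
step 2 [2y] zero: DF = P = 9633/10000 ≈ 0.963300
step 3 [3y] swap r/1=697/28619: DF=(1 − 697/28619·(0.968300+0.963300))/(1+697/28619) = 9303/10000 ≈ 0.930300

1 1 9683/10000
2 2 9633/10000
3 3 9303/10000
f(1y,2y) = ((9683/10000)/(9633/10000) − 1)/(1) = 50/9633 ≈ 0.5190%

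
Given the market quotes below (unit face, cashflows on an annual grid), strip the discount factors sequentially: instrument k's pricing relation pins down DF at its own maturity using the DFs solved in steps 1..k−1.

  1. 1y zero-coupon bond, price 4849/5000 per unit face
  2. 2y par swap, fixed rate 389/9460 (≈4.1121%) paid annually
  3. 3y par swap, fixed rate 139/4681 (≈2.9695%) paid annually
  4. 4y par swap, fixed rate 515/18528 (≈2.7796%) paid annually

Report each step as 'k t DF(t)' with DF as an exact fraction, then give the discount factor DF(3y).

step 1 [1y] zero: DF = P = 4849/5000 ≈ 0.969800
step 2 [2y] swap r/1=389/9460: DF=(1 − 389/9460·(0.969800))/(1+389/9460) = 4611/5000 ≈ 0.922200
step 3 [3y] swap r/1=139/4681: DF=(1 − 139/4681·(0.969800+0.922200))/(1+139/4681) = 4583/5000 ≈ 0.916600
step 4 [4y] swap r/1=515/18528: DF=(1 − 515/18528·(0.969800+0.922200+0.916600))/(1+515/18528) = 897/1000 ≈ 0.897000

1 1 4849/5000
2 2 4611/5000
3 3 4583/5000
4 4 897/1000
DF(3y) = 4583/5000 ≈ 0.916600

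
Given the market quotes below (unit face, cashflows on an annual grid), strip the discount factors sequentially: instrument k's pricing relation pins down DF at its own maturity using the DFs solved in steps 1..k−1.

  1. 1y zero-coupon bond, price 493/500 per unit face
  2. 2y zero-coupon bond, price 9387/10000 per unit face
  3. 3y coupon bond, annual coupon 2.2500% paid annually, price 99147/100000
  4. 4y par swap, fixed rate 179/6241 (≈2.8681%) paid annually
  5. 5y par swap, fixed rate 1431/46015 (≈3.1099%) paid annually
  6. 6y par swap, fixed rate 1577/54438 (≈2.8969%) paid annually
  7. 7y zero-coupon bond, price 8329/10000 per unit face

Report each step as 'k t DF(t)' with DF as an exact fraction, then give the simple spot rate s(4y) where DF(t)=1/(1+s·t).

step 1 [1y] zero: DF = P = 493/500 ≈ 0.986000
step 2 [2y] zero: DF = P = 9387/10000 ≈ 0.938700
step 3 [3y] bond c/1=9/400: DF=(99147/100000 − 9/400·(0.986000+0.938700))/(1+9/400) = 9273/10000 ≈ 0.927300
step 4 [4y] swap r/1=179/6241: DF=(1 − 179/6241·(0.986000+0.938700+0.927300))/(1+179/6241) = 4463/5000 ≈ 0.892600
step 5 [5y] swap r/1=1431/46015: DF=(1 − 1431/46015·(0.986000+0.938700+0.927300+0.892600))/(1+1431/46015) = 8569/10000 ≈ 0.856900
step 6 [6y] swap r/1=1577/54438: DF=(1 − 1577/54438·(0.986000+0.938700+0.927300+0.892600+0.856900))/(1+1577/54438) = 8423/10000 ≈ 0.842300
step 7 [7y] zero: DF = P = 8329/10000 ≈ 0.832900

1 1 493/500
2 2 9387/10000
3 3 9273/10000
4 4 4463/5000
5 5 8569/10000
6 6 8423/10000
7 7 8329/10000
s(4y) = (1/(4463/5000) − 1)/(4) = 537/17852 ≈ 3.0081%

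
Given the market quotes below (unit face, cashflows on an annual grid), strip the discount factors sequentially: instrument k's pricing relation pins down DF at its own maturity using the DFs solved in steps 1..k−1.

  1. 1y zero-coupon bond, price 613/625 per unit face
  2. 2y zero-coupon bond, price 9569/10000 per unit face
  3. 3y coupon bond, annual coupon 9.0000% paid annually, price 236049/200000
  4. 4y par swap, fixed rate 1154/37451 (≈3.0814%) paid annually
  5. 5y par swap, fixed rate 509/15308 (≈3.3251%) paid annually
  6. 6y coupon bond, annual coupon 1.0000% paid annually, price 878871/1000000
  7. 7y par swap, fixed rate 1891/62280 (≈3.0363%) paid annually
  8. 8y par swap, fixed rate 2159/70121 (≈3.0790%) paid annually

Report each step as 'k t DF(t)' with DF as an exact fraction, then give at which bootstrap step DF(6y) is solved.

1 1 613/625
2 2 9569/10000
3 3 2307/2500
4 4 4423/5000
5 5 8473/10000
6 6 8247/10000
7 7 8109/10000
8 8 7841/10000
DF(6y) is solved at step 6

step 1 [1y] zero: DF = P = 613/625 ≈ 0.980800
step 2 [2y] zero: DF = P = 9569/10000 ≈ 0.956900
step 3 [3y] bond c/1=9/100: DF=(236049/200000 − 9/100·(0.980800+0.956900))/(1+9/100) = 2307/2500 ≈ 0.922800
step 4 [4y] swap r/1=1154/37451: DF=(1 − 1154/37451·(0.980800+0.956900+0.922800))/(1+1154/37451) = 4423/5000 ≈ 0.884600
step 5 [5y] swap r/1=509/15308: DF=(1 − 509/15308·(0.980800+0.956900+0.922800+0.884600))/(1+509/15308) = 8473/10000 ≈ 0.847300
step 6 [6y] bond c/1=1/100: DF=(878871/1000000 − 1/100·(0.980800+0.956900+0.922800+0.884600+0.847300))/(1+1/100) = 8247/10000 ≈ 0.824700
step 7 [7y] swap r/1=1891/62280: DF=(1 − 1891/62280·(0.980800+0.956900+0.922800+0.884600+0.847300+0.824700))/(1+1891/62280) = 8109/10000 ≈ 0.810900
step 8 [8y] swap r/1=2159/70121: DF=(1 − 2159/70121·(0.980800+0.956900+0.922800+0.884600+0.847300+0.824700+0.810900))/(1+2159/70121) = 7841/10000 ≈ 0.784100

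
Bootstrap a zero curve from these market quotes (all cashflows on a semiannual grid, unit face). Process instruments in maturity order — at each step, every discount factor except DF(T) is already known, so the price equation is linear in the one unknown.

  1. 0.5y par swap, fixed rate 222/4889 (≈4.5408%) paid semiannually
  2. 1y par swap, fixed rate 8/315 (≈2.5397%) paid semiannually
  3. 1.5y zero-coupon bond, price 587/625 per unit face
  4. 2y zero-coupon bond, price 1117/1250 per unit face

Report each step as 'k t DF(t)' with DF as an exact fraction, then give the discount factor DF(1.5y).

1 1/2 4889/5000
2 1 1219/1250
3 3/2 587/625
4 2 1117/1250
DF(1.5y) = 587/625 ≈ 0.939200

step 1 [0.5y] swap r/2=111/4889: DF=(1 − 111/4889·(0))/(1+111/4889) = 4889/5000 ≈ 0.977800
step 2 [1y] swap r/2=4/315: DF=(1 − 4/315·(0.977800))/(1+4/315) = 1219/1250 ≈ 0.975200
step 3 [1.5y] zero: DF = P = 587/625 ≈ 0.939200
step 4 [2y] zero: DF = P = 1117/1250 ≈ 0.893600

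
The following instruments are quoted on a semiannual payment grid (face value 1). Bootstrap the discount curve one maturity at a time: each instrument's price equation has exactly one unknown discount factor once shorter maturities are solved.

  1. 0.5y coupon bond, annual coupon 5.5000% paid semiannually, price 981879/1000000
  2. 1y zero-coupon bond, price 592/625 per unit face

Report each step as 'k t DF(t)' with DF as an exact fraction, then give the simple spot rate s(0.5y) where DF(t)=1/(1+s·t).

step 1 [0.5y] bond c/2=11/400: DF=(981879/1000000 − 11/400·(0))/(1+11/400) = 2389/2500 ≈ 0.955600
step 2 [1y] zero: DF = P = 592/625 ≈ 0.947200

1 1/2 2389/2500
2 1 592/625
s(0.5y) = (1/(2389/2500) − 1)/(1/2) = 222/2389 ≈ 9.2926%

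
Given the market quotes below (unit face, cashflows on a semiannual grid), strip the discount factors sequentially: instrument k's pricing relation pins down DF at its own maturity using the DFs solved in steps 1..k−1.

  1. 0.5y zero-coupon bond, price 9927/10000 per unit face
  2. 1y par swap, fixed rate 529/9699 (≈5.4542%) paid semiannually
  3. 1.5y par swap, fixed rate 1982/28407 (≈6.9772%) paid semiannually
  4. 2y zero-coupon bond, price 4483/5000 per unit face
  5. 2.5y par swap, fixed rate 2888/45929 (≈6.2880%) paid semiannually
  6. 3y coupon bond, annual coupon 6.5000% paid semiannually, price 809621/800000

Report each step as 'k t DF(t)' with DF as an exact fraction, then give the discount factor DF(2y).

1 1/2 9927/10000
2 1 9471/10000
3 3/2 9009/10000
4 2 4483/5000
5 5/2 2139/2500
6 3 2089/2500
DF(2y) = 4483/5000 ≈ 0.896600

step 1 [0.5y] zero: DF = P = 9927/10000 ≈ 0.992700
step 2 [1y] swap r/2=529/19398: DF=(1 − 529/19398·(0.992700))/(1+529/19398) = 9471/10000 ≈ 0.947100
step 3 [1.5y] swap r/2=991/28407: DF=(1 − 991/28407·(0.992700+0.947100))/(1+991/28407) = 9009/10000 ≈ 0.900900
step 4 [2y] zero: DF = P = 4483/5000 ≈ 0.896600
step 5 [2.5y] swap r/2=1444/45929: DF=(1 − 1444/45929·(0.992700+0.947100+0.900900+0.896600))/(1+1444/45929) = 2139/2500 ≈ 0.855600
step 6 [3y] bond c/2=13/400: DF=(809621/800000 − 13/400·(0.992700+0.947100+0.900900+0.896600+0.855600))/(1+13/400) = 2089/2500 ≈ 0.835600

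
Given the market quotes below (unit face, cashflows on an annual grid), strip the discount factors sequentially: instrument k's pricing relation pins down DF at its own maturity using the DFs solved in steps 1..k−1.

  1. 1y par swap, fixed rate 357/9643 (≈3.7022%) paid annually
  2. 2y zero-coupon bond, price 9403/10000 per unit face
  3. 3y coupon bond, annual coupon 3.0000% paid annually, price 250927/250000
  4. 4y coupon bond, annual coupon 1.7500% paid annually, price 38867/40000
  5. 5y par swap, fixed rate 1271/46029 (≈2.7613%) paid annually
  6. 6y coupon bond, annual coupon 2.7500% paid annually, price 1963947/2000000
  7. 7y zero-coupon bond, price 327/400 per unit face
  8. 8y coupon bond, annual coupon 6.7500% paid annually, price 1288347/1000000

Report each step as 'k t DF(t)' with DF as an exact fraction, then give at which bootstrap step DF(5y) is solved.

1 1 9643/10000
2 2 9403/10000
3 3 919/1000
4 4 1133/1250
5 5 8729/10000
6 6 333/400
7 7 327/400
8 8 1623/2000
DF(5y) is solved at step 5

step 1 [1y] swap r/1=357/9643: DF=(1 − 357/9643·(0))/(1+357/9643) = 9643/10000 ≈ 0.964300
step 2 [2y] zero: DF = P = 9403/10000 ≈ 0.940300
step 3 [3y] bond c/1=3/100: DF=(250927/250000 − 3/100·(0.964300+0.940300))/(1+3/100) = 919/1000 ≈ 0.919000
step 4 [4y] bond c/1=7/400: DF=(38867/40000 − 7/400·(0.964300+0.940300+0.919000))/(1+7/400) = 1133/1250 ≈ 0.906400
step 5 [5y] swap r/1=1271/46029: DF=(1 − 1271/46029·(0.964300+0.940300+0.919000+0.906400))/(1+1271/46029) = 8729/10000 ≈ 0.872900
step 6 [6y] bond c/1=11/400: DF=(1963947/2000000 − 11/400·(0.964300+0.940300+0.919000+0.906400+0.872900))/(1+11/400) = 333/400 ≈ 0.832500
step 7 [7y] zero: DF = P = 327/400 ≈ 0.817500
step 8 [8y] bond c/1=27/400: DF=(1288347/1000000 − 27/400·(0.964300+0.940300+0.919000+0.906400+0.872900+0.832500+0.817500))/(1+27/400) = 1623/2000 ≈ 0.811500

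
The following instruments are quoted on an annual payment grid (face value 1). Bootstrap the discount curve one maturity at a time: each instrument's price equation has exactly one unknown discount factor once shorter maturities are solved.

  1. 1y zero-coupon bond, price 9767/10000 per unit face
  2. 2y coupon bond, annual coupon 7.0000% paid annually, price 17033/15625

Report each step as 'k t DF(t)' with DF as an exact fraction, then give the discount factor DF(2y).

step 1 [1y] zero: DF = P = 9767/10000 ≈ 0.976700
step 2 [2y] bond c/1=7/100: DF=(17033/15625 − 7/100·(0.976700))/(1+7/100) = 9549/10000 ≈ 0.954900

1 1 9767/10000
2 2 9549/10000
DF(2y) = 9549/10000 ≈ 0.954900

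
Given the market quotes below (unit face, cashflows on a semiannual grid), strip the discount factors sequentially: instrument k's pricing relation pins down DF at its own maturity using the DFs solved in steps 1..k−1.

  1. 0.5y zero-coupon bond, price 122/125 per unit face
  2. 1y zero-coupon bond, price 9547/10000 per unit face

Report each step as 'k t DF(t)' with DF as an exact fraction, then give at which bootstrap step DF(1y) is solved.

step 1 [0.5y] zero: DF = P = 122/125 ≈ 0.976000
step 2 [1y] zero: DF = P = 9547/10000 ≈ 0.954700

1 1/2 122/125
2 1 9547/10000
DF(1y) is solved at step 2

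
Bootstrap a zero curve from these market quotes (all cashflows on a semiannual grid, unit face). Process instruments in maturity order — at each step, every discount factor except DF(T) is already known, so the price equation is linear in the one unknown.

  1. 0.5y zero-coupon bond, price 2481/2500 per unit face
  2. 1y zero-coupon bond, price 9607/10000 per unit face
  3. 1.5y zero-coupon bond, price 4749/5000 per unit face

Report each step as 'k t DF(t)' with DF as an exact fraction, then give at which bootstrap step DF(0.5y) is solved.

step 1 [0.5y] zero: DF = P = 2481/2500 ≈ 0.992400
step 2 [1y] zero: DF = P = 9607/10000 ≈ 0.960700
step 3 [1.5y] zero: DF = P = 4749/5000 ≈ 0.949800

1 1/2 2481/2500
2 1 9607/10000
3 3/2 4749/5000
DF(0.5y) is solved at step 1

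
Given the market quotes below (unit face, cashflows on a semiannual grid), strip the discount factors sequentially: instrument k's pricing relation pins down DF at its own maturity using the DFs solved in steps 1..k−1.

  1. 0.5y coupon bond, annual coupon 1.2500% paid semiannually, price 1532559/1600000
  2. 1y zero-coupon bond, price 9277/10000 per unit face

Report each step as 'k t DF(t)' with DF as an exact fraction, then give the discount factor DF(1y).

1 1/2 9519/10000
2 1 9277/10000
DF(1y) = 9277/10000 ≈ 0.927700

step 1 [0.5y] bond c/2=1/160: DF=(1532559/1600000 − 1/160·(0))/(1+1/160) = 9519/10000 ≈ 0.951900
step 2 [1y] zero: DF = P = 9277/10000 ≈ 0.927700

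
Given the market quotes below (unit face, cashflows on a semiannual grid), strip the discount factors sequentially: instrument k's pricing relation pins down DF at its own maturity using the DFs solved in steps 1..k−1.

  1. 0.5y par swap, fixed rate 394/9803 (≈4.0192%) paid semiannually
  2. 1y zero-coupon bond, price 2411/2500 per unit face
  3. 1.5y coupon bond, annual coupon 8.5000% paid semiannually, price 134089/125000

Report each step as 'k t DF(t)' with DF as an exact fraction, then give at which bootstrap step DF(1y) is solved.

step 1 [0.5y] swap r/2=197/9803: DF=(1 − 197/9803·(0))/(1+197/9803) = 9803/10000 ≈ 0.980300
step 2 [1y] zero: DF = P = 2411/2500 ≈ 0.964400
step 3 [1.5y] bond c/2=17/400: DF=(134089/125000 − 17/400·(0.980300+0.964400))/(1+17/400) = 9497/10000 ≈ 0.949700

1 1/2 9803/10000
2 1 2411/2500
3 3/2 9497/10000
DF(1y) is solved at step 2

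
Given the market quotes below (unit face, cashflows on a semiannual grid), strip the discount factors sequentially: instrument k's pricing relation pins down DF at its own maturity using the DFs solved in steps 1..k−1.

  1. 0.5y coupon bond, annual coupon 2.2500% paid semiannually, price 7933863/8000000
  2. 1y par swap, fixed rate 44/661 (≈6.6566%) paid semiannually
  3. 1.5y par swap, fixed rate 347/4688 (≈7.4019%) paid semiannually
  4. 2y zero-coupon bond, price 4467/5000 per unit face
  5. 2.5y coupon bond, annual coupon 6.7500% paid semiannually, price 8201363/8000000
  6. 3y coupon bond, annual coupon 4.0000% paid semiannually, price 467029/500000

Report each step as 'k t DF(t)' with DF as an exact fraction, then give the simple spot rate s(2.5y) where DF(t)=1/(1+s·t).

step 1 [0.5y] bond c/2=9/800: DF=(7933863/8000000 − 9/800·(0))/(1+9/800) = 9807/10000 ≈ 0.980700
step 2 [1y] swap r/2=22/661: DF=(1 − 22/661·(0.980700))/(1+22/661) = 4681/5000 ≈ 0.936200
step 3 [1.5y] swap r/2=347/9376: DF=(1 − 347/9376·(0.980700+0.936200))/(1+347/9376) = 8959/10000 ≈ 0.895900
step 4 [2y] zero: DF = P = 4467/5000 ≈ 0.893400
step 5 [2.5y] bond c/2=27/800: DF=(8201363/8000000 − 27/800·(0.980700+0.936200+0.895900+0.893400))/(1+27/800) = 8707/10000 ≈ 0.870700
step 6 [3y] bond c/2=1/50: DF=(467029/500000 − 1/50·(0.980700+0.936200+0.895900+0.893400+0.870700))/(1+1/50) = 413/500 ≈ 0.826000

1 1/2 9807/10000
2 1 4681/5000
3 3/2 8959/10000
4 2 4467/5000
5 5/2 8707/10000
6 3 413/500
s(2.5y) = (1/(8707/10000) − 1)/(5/2) = 2586/43535 ≈ 5.9400%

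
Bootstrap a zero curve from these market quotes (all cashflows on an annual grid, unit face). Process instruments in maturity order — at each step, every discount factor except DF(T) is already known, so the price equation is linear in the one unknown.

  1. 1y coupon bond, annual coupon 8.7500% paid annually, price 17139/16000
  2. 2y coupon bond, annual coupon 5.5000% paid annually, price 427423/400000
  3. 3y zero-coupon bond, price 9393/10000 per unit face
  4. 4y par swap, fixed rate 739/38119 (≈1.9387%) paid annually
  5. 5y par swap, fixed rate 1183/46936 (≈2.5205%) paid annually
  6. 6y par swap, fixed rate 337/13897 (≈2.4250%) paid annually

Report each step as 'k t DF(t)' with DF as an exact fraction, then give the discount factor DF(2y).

step 1 [1y] bond c/1=7/80: DF=(17139/16000 − 7/80·(0))/(1+7/80) = 197/200 ≈ 0.985000
step 2 [2y] bond c/1=11/200: DF=(427423/400000 − 11/200·(0.985000))/(1+11/200) = 1923/2000 ≈ 0.961500
step 3 [3y] zero: DF = P = 9393/10000 ≈ 0.939300
step 4 [4y] swap r/1=739/38119: DF=(1 − 739/38119·(0.985000+0.961500+0.939300))/(1+739/38119) = 9261/10000 ≈ 0.926100
step 5 [5y] swap r/1=1183/46936: DF=(1 − 1183/46936·(0.985000+0.961500+0.939300+0.926100))/(1+1183/46936) = 8817/10000 ≈ 0.881700
step 6 [6y] swap r/1=337/13897: DF=(1 − 337/13897·(0.985000+0.961500+0.939300+0.926100+0.881700))/(1+337/13897) = 2163/2500 ≈ 0.865200

1 1 197/200
2 2 1923/2000
3 3 9393/10000
4 4 9261/10000
5 5 8817/10000
6 6 2163/2500
DF(2y) = 1923/2000 ≈ 0.961500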